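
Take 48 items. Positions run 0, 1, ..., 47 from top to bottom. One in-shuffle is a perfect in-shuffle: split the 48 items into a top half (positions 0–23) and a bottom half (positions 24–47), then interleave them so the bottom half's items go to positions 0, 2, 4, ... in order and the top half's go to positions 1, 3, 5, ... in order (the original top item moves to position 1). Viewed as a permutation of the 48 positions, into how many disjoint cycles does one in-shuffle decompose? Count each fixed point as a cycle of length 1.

4

Trace each unvisited position around until it returns:
(0 1 3 7 15 31 ... len 21) (2 5 11 23 47 46 ... len 21) (6 13 27) (20 41 34)
4 cycles in total.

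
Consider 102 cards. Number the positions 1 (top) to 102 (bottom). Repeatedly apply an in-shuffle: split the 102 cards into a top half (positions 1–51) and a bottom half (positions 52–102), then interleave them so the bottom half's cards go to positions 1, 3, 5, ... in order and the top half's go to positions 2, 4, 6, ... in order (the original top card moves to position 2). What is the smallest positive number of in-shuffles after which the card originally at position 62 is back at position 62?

51

Follow position 62 under repeated in-shuffles:
62 → 21 → 42 → 84 → 65 → 27 → 54 → 5 → ... → 62 (length 51)
It first returns after 51 in-shuffles.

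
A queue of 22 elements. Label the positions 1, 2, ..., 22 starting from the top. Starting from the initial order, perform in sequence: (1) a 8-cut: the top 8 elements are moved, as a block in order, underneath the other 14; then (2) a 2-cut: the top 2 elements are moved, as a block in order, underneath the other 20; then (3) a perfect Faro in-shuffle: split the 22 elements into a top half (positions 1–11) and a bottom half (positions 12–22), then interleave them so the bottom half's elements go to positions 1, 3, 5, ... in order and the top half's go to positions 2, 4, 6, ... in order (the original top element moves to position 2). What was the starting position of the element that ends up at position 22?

Undo the operations in reverse order, starting from position 22:
  undo op 3 (in-shuffle, from top half): 22 ← 11
  undo op 2 (cut 2): 11 ← 13
  undo op 1 (cut 8): 13 ← 21
So the element at position 22 came from original position 21.

21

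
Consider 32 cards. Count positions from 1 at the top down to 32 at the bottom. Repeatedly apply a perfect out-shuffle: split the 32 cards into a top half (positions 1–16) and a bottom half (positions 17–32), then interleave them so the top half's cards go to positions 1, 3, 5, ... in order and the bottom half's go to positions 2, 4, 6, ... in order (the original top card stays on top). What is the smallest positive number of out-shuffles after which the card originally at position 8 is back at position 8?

5

Follow position 8 under repeated out-shuffles:
8 → 15 → 29 → 26 → 20 → 8
It first returns after 5 out-shuffles.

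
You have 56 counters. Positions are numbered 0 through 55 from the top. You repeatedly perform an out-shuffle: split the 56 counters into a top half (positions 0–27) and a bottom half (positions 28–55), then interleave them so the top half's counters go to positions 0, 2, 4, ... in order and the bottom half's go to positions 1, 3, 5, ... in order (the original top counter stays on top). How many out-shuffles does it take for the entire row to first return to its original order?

The out-shuffle permutes the 56 positions with cycle lengths [1, 1, 4, 10, 20, 20].
Every counter is home exactly when every cycle has completed a whole number of laps, i.e. after lcm(1, 4, 10, 20) = 20 out-shuffles.

20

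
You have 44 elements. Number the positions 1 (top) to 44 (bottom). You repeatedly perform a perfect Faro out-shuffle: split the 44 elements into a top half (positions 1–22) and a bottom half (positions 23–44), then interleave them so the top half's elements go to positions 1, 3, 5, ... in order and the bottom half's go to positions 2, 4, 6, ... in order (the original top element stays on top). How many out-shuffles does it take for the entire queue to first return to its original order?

14

The out-shuffle permutes the 44 positions with cycle lengths [1, 1, 14, 14, 14].
Every element is home exactly when every cycle has completed a whole number of laps, i.e. after lcm(1, 14) = 14 out-shuffles.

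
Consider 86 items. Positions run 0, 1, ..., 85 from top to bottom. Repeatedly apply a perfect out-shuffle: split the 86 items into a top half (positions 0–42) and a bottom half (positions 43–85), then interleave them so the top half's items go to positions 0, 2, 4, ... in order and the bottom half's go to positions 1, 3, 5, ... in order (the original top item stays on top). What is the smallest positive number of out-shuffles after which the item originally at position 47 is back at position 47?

Follow position 47 under repeated out-shuffles:
47 → 9 → 18 → 36 → 72 → 59 → 33 → 66 → 47
It first returns after 8 out-shuffles.

8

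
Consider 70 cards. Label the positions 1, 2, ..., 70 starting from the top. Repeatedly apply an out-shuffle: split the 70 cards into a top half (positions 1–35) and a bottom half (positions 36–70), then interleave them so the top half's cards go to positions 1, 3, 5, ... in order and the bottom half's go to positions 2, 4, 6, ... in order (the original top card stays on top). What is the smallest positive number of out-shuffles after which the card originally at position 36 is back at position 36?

22

Follow position 36 under repeated out-shuffles:
36 → 2 → 3 → 5 → 9 → 17 → 33 → 65 → ... → 36 (length 22)
It first returns after 22 out-shuffles.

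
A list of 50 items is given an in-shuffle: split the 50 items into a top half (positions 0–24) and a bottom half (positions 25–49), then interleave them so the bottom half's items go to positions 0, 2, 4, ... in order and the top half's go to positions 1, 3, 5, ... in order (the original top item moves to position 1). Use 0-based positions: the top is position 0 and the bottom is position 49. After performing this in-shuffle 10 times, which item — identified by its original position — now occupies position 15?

Work backwards from position 15, undoing one in-shuffle at a time:
15 ← 7 ← 3 ← 1 ← 0 ← 25 ← 12 ← 31 ← 15 ← 7 ← 3
So the item now at position 15 started at position 3.

3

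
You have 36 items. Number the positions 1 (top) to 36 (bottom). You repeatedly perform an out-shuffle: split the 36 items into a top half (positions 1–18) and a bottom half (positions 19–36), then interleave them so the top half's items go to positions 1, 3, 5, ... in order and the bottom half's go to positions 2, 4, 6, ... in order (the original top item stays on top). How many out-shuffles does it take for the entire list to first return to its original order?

12

The out-shuffle permutes the 36 positions with cycle lengths [1, 1, 3, 3, 4, 12, 12].
Every item is home exactly when every cycle has completed a whole number of laps, i.e. after lcm(1, 3, 4, 12) = 12 out-shuffles.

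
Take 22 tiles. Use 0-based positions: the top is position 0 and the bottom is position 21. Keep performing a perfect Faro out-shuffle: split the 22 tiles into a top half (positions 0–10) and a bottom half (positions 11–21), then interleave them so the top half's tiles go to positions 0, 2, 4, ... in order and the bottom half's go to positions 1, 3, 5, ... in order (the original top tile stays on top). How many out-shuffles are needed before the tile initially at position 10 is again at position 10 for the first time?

6

Follow position 10 under repeated out-shuffles:
10 → 20 → 19 → 17 → 13 → 5 → 10
It first returns after 6 out-shuffles.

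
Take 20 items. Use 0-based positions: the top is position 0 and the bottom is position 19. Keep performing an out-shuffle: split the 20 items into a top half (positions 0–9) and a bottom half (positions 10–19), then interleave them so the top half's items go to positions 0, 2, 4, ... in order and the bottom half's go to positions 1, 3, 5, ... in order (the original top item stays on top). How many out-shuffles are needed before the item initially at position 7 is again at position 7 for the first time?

18

Follow position 7 under repeated out-shuffles:
7 → 14 → 9 → 18 → 17 → 15 → 11 → 3 → 6 → 12 → 5 → 10 → 1 → 2 → 4 → 8 → 16 → 13 → 7
It first returns after 18 out-shuffles.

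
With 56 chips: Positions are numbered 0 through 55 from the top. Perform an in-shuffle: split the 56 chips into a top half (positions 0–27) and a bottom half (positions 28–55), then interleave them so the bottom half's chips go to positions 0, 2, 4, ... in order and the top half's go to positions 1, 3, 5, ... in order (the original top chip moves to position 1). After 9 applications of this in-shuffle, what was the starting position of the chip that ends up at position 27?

Work backwards from position 27, undoing one in-shuffle at a time:
27 ← 13 ← 6 ← 31 ← 15 ← 7 ← 3 ← 1 ← 0 ← 28
So the chip now at position 27 started at position 28.

28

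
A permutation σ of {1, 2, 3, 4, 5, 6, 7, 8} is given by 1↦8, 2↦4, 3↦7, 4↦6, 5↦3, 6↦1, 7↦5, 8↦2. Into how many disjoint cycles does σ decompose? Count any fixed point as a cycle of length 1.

2

Cycle decomposition: (1 8 2 4 6) (3 7 5).
2 cycles.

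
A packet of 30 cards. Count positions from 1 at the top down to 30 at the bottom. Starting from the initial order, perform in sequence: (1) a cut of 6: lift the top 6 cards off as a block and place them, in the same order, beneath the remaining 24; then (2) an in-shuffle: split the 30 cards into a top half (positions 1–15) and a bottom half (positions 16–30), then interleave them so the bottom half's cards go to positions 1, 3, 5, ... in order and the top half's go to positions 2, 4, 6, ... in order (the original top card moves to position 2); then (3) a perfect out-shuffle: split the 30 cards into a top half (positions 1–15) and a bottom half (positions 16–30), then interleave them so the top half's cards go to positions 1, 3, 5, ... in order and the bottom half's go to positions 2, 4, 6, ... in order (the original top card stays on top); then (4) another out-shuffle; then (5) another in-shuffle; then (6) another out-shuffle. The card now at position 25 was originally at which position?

20

Undo the operations in reverse order, starting from position 25:
  undo op 6 (out-shuffle, from top half): 25 ← 13
  undo op 5 (in-shuffle, from bottom half): 13 ← 22
  undo op 4 (out-shuffle, from bottom half): 22 ← 26
  undo op 3 (out-shuffle, from bottom half): 26 ← 28
  undo op 2 (in-shuffle, from top half): 28 ← 14
  undo op 1 (cut 6): 14 ← 20
So the card at position 25 came from original position 20.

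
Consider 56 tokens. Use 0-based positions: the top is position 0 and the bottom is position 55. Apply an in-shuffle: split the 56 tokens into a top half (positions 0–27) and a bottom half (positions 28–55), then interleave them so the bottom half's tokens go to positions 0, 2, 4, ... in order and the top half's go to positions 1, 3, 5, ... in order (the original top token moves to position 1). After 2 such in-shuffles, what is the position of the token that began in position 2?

Track the token's position through each in-shuffle:
2 → 5 → 11

11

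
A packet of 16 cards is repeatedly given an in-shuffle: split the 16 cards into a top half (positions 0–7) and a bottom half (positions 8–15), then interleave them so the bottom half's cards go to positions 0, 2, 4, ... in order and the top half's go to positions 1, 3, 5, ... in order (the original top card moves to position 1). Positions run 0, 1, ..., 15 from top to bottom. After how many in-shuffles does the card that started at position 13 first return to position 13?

8

Follow position 13 under repeated in-shuffles:
13 → 10 → 4 → 9 → 2 → 5 → 11 → 6 → 13
It first returns after 8 in-shuffles.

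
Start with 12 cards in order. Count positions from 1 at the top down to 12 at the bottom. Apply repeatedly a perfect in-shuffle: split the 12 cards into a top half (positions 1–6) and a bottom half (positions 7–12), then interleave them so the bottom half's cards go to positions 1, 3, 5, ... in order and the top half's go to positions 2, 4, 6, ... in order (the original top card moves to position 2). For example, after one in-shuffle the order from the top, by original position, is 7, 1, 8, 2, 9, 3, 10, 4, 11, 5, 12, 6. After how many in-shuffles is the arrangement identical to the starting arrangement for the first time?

The in-shuffle permutes the 12 positions with cycle lengths [12].
Every card is home exactly when every cycle has completed a whole number of laps, i.e. after lcm(12) = 12 in-shuffles.

12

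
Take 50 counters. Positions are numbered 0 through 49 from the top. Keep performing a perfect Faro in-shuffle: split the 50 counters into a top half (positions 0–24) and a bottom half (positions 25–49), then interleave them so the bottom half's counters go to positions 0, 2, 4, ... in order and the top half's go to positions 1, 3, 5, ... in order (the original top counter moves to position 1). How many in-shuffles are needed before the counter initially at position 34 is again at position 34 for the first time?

Follow position 34 under repeated in-shuffles:
34 → 18 → 37 → 24 → 49 → 48 → 46 → 42 → 34
It first returns after 8 in-shuffles.

8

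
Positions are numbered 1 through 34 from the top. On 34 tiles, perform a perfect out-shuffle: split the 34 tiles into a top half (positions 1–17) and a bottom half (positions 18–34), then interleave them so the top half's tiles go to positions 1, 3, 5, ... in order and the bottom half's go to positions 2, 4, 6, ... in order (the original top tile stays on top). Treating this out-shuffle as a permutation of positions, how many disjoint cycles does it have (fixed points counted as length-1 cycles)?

6

Trace each unvisited position around until it returns:
(1) (2 3 5 9 17 33 32 30 26 18) (4 7 13 25 16 31 28 22 10 19) (6 11 21 8 15 29 24 14 27 20) (12 23) (34)
6 cycles in total.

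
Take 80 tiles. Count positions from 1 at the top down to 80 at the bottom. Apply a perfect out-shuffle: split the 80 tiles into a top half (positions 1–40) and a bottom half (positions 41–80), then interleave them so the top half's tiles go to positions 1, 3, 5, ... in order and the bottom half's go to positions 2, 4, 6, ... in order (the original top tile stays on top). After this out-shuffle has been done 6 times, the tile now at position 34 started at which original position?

Work backwards from position 34, undoing one out-shuffle at a time:
34 ← 57 ← 29 ← 15 ← 8 ← 44 ← 62
So the tile now at position 34 started at position 62.

62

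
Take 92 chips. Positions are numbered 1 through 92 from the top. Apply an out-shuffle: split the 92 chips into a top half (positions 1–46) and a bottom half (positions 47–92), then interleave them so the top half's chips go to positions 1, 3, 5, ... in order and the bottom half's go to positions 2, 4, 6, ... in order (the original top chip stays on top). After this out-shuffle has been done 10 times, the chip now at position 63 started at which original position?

Work backwards from position 63, undoing one out-shuffle at a time:
63 ← 32 ← 62 ← 77 ← 39 ← 20 ← 56 ← 74 ← 83 ← 42 ← 67
So the chip now at position 63 started at position 67.

67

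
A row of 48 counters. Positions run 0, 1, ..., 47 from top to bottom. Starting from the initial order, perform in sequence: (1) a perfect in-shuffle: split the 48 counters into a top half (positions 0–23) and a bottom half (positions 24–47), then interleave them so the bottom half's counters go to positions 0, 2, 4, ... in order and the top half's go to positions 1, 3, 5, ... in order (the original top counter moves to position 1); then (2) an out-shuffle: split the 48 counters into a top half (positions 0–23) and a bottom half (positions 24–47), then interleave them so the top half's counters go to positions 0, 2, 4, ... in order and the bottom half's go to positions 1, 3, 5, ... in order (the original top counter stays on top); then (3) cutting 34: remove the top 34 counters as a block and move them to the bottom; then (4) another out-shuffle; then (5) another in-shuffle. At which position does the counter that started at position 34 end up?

25

Track the counter from position 34 forward through each operation:
  after op 1 (in-shuffle): 34 → 20
  after op 2 (out-shuffle): 20 → 40
  after op 3 (cut 34): 40 → 6
  after op 4 (out-shuffle): 6 → 12
  after op 5 (in-shuffle): 12 → 25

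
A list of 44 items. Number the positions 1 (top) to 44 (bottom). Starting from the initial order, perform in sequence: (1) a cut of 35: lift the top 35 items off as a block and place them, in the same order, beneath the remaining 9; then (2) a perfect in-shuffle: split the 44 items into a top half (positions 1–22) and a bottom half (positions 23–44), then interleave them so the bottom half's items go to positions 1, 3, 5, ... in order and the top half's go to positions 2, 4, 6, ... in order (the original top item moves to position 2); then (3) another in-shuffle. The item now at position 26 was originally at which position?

20

Undo the operations in reverse order, starting from position 26:
  undo op 3 (in-shuffle, from top half): 26 ← 13
  undo op 2 (in-shuffle, from bottom half): 13 ← 29
  undo op 1 (cut 35): 29 ← 20
So the item at position 26 came from original position 20.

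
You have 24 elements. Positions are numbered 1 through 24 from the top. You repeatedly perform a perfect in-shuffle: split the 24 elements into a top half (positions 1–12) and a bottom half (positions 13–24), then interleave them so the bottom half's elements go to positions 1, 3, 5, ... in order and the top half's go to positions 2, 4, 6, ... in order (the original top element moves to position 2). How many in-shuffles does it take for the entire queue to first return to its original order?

The in-shuffle permutes the 24 positions with cycle lengths [4, 20].
Every element is home exactly when every cycle has completed a whole number of laps, i.e. after lcm(4, 20) = 20 in-shuffles.

20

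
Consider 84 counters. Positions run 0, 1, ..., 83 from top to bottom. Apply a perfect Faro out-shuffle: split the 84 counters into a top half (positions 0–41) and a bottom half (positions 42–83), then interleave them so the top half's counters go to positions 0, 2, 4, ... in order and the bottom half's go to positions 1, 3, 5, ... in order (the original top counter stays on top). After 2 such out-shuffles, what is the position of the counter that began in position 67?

Track the counter's position through each out-shuffle:
67 → 51 → 19

19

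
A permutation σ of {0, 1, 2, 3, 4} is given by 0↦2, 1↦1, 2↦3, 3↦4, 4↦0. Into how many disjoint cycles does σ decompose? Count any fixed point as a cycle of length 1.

2

Cycle decomposition: (0 2 3 4) (1).
2 cycles.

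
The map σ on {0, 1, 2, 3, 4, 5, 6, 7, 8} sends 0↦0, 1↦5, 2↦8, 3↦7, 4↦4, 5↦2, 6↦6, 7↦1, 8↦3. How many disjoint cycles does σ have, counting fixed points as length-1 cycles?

4

Cycle decomposition: (0) (1 5 2 8 3 7) (4) (6).
4 cycles.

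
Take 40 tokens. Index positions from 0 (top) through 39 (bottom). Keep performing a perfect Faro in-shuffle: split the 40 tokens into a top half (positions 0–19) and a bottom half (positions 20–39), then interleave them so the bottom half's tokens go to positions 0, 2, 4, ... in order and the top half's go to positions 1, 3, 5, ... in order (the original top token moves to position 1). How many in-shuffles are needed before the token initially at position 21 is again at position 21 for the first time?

20

Follow position 21 under repeated in-shuffles:
21 → 2 → 5 → 11 → 23 → 6 → 13 → 27 → 14 → 29 → 18 → 37 → 34 → 28 → 16 → 33 → 26 → 12 → 25 → 10 → 21
It first returns after 20 in-shuffles.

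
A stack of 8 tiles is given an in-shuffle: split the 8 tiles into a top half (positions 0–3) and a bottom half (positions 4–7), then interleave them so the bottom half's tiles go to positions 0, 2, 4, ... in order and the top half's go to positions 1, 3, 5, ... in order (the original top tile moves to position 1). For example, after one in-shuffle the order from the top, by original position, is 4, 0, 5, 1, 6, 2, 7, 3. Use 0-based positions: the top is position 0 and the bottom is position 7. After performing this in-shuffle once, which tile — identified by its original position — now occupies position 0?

Work backwards from position 0, undoing one in-shuffle at a time:
0 ← 4
So the tile now at position 0 started at position 4.

4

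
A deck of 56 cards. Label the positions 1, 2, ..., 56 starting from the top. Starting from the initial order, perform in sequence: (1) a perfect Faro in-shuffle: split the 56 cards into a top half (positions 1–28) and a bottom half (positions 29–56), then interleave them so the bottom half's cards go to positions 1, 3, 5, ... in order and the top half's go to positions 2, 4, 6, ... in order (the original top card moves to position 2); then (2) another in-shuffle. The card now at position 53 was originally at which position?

Undo the operations in reverse order, starting from position 53:
  undo op 2 (in-shuffle, from bottom half): 53 ← 55
  undo op 1 (in-shuffle, from bottom half): 55 ← 56
So the card at position 53 came from original position 56.

56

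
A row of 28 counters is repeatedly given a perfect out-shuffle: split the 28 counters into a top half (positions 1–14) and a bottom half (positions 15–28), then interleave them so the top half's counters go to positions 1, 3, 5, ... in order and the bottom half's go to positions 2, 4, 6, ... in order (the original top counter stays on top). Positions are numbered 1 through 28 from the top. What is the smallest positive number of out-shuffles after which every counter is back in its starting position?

18

The out-shuffle permutes the 28 positions with cycle lengths [1, 1, 2, 6, 18].
Every counter is home exactly when every cycle has completed a whole number of laps, i.e. after lcm(1, 2, 6, 18) = 18 out-shuffles.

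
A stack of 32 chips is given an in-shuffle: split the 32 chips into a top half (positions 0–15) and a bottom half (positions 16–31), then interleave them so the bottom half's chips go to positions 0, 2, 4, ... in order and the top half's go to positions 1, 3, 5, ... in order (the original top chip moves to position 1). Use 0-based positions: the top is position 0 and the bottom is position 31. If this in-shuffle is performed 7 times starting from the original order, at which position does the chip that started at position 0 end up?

28

Track the chip's position through each in-shuffle:
0 → 1 → 3 → 7 → 15 → 31 → 30 → 28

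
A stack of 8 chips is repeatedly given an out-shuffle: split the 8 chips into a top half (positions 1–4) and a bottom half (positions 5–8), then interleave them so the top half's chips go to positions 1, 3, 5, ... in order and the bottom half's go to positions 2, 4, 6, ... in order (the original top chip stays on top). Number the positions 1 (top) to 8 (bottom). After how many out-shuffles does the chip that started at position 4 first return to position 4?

Follow position 4 under repeated out-shuffles:
4 → 7 → 6 → 4
It first returns after 3 out-shuffles.

3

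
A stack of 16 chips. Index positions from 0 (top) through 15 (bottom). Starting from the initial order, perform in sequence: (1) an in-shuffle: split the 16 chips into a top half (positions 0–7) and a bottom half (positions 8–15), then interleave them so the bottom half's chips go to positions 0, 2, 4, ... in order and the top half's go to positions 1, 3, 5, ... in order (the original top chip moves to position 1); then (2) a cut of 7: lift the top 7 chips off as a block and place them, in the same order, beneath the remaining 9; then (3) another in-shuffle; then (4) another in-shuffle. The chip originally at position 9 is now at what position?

13

Track the chip from position 9 forward through each operation:
  after op 1 (in-shuffle): 9 → 2
  after op 2 (cut 7): 2 → 11
  after op 3 (in-shuffle): 11 → 6
  after op 4 (in-shuffle): 6 → 13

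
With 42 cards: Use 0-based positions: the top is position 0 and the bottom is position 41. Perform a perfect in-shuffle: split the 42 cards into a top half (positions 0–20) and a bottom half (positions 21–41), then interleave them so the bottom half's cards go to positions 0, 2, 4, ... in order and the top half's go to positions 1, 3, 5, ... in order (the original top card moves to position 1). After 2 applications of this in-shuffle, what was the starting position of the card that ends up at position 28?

Work backwards from position 28, undoing one in-shuffle at a time:
28 ← 35 ← 17
So the card now at position 28 started at position 17.

17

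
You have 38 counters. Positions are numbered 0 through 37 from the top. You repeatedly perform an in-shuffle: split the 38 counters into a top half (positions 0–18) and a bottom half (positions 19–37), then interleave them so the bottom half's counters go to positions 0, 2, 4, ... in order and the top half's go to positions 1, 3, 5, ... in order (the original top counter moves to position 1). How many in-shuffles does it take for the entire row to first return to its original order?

12

The in-shuffle permutes the 38 positions with cycle lengths [2, 12, 12, 12].
Every counter is home exactly when every cycle has completed a whole number of laps, i.e. after lcm(2, 12) = 12 in-shuffles.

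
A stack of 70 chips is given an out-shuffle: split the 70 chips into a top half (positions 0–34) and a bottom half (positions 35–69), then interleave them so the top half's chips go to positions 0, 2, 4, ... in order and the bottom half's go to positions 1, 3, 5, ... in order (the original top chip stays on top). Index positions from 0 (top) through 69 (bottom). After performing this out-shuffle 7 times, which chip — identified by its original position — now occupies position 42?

Work backwards from position 42, undoing one out-shuffle at a time:
42 ← 21 ← 45 ← 57 ← 63 ← 66 ← 33 ← 51
So the chip now at position 42 started at position 51.

51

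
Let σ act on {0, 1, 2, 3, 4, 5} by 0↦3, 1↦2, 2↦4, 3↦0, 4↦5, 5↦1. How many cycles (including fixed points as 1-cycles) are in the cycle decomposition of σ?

Cycle decomposition: (0 3) (1 2 4 5).
2 cycles.

2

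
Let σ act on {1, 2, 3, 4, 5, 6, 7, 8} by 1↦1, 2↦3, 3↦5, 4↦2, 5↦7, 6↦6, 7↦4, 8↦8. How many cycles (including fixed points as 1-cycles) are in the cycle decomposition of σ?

Cycle decomposition: (1) (2 3 5 7 4) (6) (8).
4 cycles.

4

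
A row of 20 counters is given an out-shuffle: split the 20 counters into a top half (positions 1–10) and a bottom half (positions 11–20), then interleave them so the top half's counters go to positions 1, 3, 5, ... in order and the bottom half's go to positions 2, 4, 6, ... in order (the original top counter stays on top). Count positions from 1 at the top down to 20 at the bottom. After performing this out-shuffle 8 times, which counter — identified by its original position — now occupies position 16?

Work backwards from position 16, undoing one out-shuffle at a time:
16 ← 18 ← 19 ← 10 ← 15 ← 8 ← 14 ← 17 ← 9
So the counter now at position 16 started at position 9.

9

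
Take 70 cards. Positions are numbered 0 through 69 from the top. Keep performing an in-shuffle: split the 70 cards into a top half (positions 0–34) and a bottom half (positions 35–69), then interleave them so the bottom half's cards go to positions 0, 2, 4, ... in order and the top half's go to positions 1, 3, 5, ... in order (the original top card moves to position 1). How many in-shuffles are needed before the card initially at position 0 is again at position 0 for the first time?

35

Follow position 0 under repeated in-shuffles:
0 → 1 → 3 → 7 → 15 → 31 → 63 → 56 → ... → 0 (length 35)
It first returns after 35 in-shuffles.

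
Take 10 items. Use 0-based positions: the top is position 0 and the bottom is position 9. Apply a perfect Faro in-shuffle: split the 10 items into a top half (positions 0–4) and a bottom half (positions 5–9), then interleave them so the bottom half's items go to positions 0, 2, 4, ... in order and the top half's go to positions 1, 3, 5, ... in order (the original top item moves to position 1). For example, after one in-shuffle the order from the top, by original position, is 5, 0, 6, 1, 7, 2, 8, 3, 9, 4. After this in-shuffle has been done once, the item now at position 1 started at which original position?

0

Work backwards from position 1, undoing one in-shuffle at a time:
1 ← 0
So the item now at position 1 started at position 0.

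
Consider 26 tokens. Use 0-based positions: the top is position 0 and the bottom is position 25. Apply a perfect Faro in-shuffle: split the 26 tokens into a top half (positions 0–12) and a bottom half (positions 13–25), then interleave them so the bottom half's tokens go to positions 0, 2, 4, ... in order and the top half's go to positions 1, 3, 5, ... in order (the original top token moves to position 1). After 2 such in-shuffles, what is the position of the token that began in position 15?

Track the token's position through each in-shuffle:
15 → 4 → 9

9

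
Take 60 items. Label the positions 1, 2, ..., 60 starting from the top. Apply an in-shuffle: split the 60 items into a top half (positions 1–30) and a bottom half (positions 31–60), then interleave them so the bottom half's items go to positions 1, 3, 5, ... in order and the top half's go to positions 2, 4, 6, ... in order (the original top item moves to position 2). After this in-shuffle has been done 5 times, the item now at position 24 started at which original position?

16

Work backwards from position 24, undoing one in-shuffle at a time:
24 ← 12 ← 6 ← 3 ← 32 ← 16
So the item now at position 24 started at position 16.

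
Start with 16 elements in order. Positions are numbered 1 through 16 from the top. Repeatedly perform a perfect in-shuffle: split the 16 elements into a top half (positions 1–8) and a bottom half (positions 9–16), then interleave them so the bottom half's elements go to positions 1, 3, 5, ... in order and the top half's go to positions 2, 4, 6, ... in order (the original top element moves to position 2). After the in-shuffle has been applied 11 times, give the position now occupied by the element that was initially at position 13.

2

Track the element's position through each in-shuffle:
13 → 9 → 1 → 2 → 4 → 8 → 16 → 15 → 13 → 9 → 1 → 2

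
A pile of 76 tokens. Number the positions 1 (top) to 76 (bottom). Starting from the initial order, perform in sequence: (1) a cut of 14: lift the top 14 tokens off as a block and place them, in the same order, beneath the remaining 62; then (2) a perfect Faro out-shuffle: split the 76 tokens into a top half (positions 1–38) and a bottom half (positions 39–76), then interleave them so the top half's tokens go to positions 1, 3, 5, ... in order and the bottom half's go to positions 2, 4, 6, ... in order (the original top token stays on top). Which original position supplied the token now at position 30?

Undo the operations in reverse order, starting from position 30:
  undo op 2 (out-shuffle, from bottom half): 30 ← 53
  undo op 1 (cut 14): 53 ← 67
So the token at position 30 came from original position 67.

67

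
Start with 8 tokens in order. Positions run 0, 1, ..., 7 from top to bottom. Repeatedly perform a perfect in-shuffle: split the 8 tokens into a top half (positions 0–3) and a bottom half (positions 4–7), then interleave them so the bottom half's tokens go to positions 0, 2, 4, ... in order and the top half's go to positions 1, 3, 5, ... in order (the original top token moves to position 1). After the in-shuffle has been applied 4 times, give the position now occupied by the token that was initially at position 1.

4

Track the token's position through each in-shuffle:
1 → 3 → 7 → 6 → 4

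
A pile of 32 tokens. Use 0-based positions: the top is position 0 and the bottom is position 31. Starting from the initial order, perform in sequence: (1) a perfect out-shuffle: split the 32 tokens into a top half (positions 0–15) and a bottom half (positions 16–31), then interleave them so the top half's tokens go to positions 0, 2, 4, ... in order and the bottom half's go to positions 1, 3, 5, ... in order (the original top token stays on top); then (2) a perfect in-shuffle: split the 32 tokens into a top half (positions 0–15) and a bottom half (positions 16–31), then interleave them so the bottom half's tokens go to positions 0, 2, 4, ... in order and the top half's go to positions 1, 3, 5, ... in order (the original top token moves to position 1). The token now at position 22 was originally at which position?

29

Undo the operations in reverse order, starting from position 22:
  undo op 2 (in-shuffle, from bottom half): 22 ← 27
  undo op 1 (out-shuffle, from bottom half): 27 ← 29
So the token at position 22 came from original position 29.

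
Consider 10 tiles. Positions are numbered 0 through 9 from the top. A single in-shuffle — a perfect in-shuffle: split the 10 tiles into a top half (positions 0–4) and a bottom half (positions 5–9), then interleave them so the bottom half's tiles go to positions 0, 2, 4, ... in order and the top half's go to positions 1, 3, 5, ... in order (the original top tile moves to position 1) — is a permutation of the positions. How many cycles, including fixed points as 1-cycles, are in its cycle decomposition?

Trace each unvisited position around until it returns:
(0 1 3 7 4 9 8 6 2 5)
1 cycle in total.

1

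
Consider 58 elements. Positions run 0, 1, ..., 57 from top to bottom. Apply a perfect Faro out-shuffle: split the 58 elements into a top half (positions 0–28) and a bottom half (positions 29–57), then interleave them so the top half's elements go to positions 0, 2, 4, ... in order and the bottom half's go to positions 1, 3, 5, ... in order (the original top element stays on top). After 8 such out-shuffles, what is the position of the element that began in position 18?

Track the element's position through each out-shuffle:
18 → 36 → 15 → 30 → 3 → 6 → 12 → 24 → 48

48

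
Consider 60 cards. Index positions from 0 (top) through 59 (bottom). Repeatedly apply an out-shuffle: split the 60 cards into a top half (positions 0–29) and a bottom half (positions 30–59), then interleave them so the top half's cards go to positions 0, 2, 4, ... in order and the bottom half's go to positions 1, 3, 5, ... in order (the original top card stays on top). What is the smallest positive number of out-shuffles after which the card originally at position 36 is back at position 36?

Follow position 36 under repeated out-shuffles:
36 → 13 → 26 → 52 → 45 → 31 → 3 → 6 → ... → 36 (length 58)
It first returns after 58 out-shuffles.

58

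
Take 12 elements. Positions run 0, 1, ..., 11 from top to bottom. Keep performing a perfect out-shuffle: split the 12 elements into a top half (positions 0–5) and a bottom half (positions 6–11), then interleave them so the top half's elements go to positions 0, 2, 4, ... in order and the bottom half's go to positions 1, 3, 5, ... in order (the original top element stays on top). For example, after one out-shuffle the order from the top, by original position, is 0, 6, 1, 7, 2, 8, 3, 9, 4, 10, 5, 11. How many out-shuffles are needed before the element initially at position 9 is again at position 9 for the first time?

10

Follow position 9 under repeated out-shuffles:
9 → 7 → 3 → 6 → 1 → 2 → 4 → 8 → 5 → 10 → 9
It first returns after 10 out-shuffles.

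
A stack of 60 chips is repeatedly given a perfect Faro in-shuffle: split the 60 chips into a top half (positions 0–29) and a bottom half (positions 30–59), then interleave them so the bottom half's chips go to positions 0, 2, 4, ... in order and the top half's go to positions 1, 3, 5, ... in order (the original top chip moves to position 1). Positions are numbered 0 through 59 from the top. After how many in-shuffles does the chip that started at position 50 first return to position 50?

60

Follow position 50 under repeated in-shuffles:
50 → 40 → 20 → 41 → 22 → 45 → 30 → 0 → ... → 50 (length 60)
It first returns after 60 in-shuffles.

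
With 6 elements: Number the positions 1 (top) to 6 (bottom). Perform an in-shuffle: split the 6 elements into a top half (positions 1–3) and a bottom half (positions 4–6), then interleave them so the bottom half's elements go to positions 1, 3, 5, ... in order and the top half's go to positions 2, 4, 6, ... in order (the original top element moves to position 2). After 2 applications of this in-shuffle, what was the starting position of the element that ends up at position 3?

6

Work backwards from position 3, undoing one in-shuffle at a time:
3 ← 5 ← 6
So the element now at position 3 started at position 6.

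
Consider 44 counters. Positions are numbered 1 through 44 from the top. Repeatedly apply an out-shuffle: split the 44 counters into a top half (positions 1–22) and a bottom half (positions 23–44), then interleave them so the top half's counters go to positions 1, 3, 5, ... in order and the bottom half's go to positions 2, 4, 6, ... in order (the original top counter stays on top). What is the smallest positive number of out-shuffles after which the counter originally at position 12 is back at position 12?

Follow position 12 under repeated out-shuffles:
12 → 23 → 2 → 3 → 5 → 9 → 17 → 33 → 22 → 43 → 42 → 40 → 36 → 28 → 12
It first returns after 14 out-shuffles.

14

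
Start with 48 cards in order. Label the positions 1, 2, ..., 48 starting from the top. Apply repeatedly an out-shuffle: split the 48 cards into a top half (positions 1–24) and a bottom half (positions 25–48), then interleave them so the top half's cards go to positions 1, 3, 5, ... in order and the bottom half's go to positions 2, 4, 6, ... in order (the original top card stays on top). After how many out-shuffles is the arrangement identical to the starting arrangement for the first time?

The out-shuffle permutes the 48 positions with cycle lengths [1, 1, 23, 23].
Every card is home exactly when every cycle has completed a whole number of laps, i.e. after lcm(1, 23) = 23 out-shuffles.

23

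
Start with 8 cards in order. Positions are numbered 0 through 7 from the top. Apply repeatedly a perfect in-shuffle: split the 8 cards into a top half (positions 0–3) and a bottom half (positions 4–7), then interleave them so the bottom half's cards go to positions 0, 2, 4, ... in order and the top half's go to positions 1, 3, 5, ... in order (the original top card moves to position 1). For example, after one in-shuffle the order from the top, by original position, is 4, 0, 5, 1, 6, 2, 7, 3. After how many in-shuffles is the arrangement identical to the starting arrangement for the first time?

6

The in-shuffle permutes the 8 positions with cycle lengths [2, 6].
Every card is home exactly when every cycle has completed a whole number of laps, i.e. after lcm(2, 6) = 6 in-shuffles.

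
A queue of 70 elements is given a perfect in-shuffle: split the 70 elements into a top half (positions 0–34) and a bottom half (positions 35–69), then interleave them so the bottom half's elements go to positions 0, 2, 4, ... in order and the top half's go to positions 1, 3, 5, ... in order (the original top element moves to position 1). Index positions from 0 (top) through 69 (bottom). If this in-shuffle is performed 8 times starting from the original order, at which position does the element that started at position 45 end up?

Track the element's position through each in-shuffle:
45 → 20 → 41 → 12 → 25 → 51 → 32 → 65 → 60

60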